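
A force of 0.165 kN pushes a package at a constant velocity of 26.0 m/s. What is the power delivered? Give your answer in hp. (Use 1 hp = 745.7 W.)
Convert to SI: F = 165.0 N, v = 26.0 m/s
P = Fv = (165.0)(26.0) = 4290.0 W = 5.753 hp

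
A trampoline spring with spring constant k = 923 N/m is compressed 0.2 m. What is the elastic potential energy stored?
PE = ½kx² = ½(923)(0.2)² = 18.46 J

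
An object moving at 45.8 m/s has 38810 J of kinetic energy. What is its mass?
m = 2·KE/v² = 2·38810/(45.8)² = 37.0 kg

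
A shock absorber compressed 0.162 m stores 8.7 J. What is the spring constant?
k = 2·PE/x² = 2·8.7/(0.162)² = 663.0 N/m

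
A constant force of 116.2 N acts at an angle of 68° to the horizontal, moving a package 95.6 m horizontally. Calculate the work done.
W = F·d·cosθ = (116.2)(95.6)cos(68°) = 4161 J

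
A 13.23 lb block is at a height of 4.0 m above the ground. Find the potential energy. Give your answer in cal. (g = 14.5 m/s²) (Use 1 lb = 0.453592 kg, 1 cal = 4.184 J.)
Convert to SI: m = 6.00102 kg, h = 4.0 m
PE = mgh = (6.00102)(14.5)(4.0) = 348.059 J = 83.19 cal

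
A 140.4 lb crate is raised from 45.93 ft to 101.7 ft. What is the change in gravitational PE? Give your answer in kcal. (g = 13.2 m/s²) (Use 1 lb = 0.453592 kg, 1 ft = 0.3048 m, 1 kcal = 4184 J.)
Convert to SI: m = 63.6843 kg, Δh = 16.9987 m
ΔPE = mgΔh = (63.6843)(13.2)(16.9987) = 14289.7 J = 3.415 kcal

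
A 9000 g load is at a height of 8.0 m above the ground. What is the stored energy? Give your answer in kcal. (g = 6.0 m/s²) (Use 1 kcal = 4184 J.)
Convert to SI: m = 9.0 kg, h = 8.0 m
PE = mgh = (9.0)(6.0)(8.0) = 432.0 J = 0.1033 kcal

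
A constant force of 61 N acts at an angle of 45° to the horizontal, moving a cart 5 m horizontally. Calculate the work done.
W = F·d·cosθ = (61)(5)cos(45°) = 215.7 J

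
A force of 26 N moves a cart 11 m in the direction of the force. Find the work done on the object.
W = F·d = (26)(11) = 286.0 J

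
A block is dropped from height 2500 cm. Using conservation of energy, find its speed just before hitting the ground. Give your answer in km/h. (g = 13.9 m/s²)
Convert to SI: h = 25.0 m
mgh = ½mv² ⇒ v = √(2gh) = √(2·13.9·25.0) = 26.3629 m/s = 94.91 km/h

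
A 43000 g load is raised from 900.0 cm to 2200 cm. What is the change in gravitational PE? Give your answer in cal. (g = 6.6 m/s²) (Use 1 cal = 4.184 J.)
Convert to SI: m = 43.0 kg, Δh = 13.0 m
ΔPE = mgΔh = (43.0)(6.6)(13.0) = 3689.4 J = 881.8 cal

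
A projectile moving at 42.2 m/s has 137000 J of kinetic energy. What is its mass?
m = 2·KE/v² = 2·137000/(42.2)² = 153.9 kg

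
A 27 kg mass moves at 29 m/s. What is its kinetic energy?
KE = ½mv² = ½(27)(29)² = 11353.5 J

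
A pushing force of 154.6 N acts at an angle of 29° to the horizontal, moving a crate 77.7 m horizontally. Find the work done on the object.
W = F·d·cosθ = (154.6)(77.7)cos(29°) = 10510 J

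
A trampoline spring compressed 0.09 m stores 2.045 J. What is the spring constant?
k = 2·PE/x² = 2·2.045/(0.09)² = 504.9 N/m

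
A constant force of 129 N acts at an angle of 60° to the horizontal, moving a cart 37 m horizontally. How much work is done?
W = F·d·cosθ = (129)(37)cos(60°) = 2387 J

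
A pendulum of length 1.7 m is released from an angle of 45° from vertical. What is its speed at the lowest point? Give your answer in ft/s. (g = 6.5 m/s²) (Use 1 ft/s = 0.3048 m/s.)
h = L(1 − cosθ) = 1.7(1 − cos45°) = 0.497918 m
v = √(2gh) = √(2·6.5·0.497918) = 2.5442 m/s = 8.347 ft/s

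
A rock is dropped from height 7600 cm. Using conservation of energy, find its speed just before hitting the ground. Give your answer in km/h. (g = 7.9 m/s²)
Convert to SI: h = 76.0 m
mgh = ½mv² ⇒ v = √(2gh) = √(2·7.9·76.0) = 34.6526 m/s = 124.7 km/h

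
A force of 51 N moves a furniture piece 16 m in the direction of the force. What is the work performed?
W = F·d = (51)(16) = 816.0 J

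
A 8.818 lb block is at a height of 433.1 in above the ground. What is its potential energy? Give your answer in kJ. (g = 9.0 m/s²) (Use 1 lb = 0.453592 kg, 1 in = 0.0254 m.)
Convert to SI: m = 3.99977 kg, h = 11.0007 m
PE = mgh = (3.99977)(9.0)(11.0007) = 396.004 J = 0.396 kJ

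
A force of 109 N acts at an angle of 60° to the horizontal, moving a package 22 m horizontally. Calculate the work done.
W = F·d·cosθ = (109)(22)cos(60°) = 1199 J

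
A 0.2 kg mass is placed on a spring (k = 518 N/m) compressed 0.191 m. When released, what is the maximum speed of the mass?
½kx² = ½mv² ⇒ v = x√(k/m) = (0.191)√(518/0.2) = 9.72 m/s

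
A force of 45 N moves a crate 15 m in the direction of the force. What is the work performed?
W = F·d = (45)(15) = 675.0 J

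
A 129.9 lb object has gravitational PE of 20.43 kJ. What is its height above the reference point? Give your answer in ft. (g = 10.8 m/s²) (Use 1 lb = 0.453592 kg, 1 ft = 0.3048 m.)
Convert to SI: m = 58.9216 kg, PE = 20430.0 J
h = PE/(mg) = 20430.0/(58.9216·10.8) = 32.1048 m = 105.3 ft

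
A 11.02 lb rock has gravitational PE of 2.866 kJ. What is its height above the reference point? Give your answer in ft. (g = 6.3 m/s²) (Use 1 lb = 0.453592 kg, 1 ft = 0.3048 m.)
Convert to SI: m = 4.99858 kg, PE = 2866.0 J
h = PE/(mg) = 2866.0/(4.99858·6.3) = 91.0099 m = 298.6 ft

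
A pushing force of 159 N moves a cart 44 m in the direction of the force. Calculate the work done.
W = F·d = (159)(44) = 6996 J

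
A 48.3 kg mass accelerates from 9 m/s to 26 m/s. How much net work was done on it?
W = ΔKE = ½m(v₂² − v₁²) = ½(48.3)(26² − 9²) = 14369.25 J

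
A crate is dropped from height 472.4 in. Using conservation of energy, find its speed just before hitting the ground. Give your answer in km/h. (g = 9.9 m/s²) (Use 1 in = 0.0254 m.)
Convert to SI: h = 11.999 m
mgh = ½mv² ⇒ v = √(2gh) = √(2·9.9·11.999) = 15.4136 m/s = 55.49 km/h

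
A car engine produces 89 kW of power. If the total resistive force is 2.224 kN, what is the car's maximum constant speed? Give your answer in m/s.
Convert to SI: F = 2224.0 N
P = Fv ⇒ v = P/F = 89000 W/2224.0 N = 40.02 m/s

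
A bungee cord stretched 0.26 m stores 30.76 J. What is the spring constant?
k = 2·PE/x² = 2·30.76/(0.26)² = 910.1 N/m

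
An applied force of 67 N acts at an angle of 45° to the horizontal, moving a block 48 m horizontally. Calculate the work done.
W = F·d·cosθ = (67)(48)cos(45°) = 2274 J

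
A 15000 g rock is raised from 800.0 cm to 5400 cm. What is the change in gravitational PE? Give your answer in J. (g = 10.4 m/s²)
Convert to SI: m = 15.0 kg, Δh = 46.0 m
ΔPE = mgΔh = (15.0)(10.4)(46.0) = 7176 J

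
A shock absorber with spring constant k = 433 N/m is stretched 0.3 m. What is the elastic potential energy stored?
PE = ½kx² = ½(433)(0.3)² = 19.49 J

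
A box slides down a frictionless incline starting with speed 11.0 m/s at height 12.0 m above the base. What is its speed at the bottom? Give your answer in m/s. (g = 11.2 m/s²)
½mv₀² + mgh = ½mv² ⇒ v = √(v₀² + 2gh) = √(11.0² + 2·11.2·12.0) = 19.74 m/s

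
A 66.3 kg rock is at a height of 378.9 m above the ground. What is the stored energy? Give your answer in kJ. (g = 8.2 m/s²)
PE = mgh = (66.3)(8.2)(378.9) = 205993 J = 206.0 kJ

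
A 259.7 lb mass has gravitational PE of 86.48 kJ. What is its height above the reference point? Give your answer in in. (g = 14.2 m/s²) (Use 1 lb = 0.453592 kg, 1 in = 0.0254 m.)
Convert to SI: m = 117.798 kg, PE = 86480.0 J
h = PE/(mg) = 86480.0/(117.798·14.2) = 51.6999 m = 2035 in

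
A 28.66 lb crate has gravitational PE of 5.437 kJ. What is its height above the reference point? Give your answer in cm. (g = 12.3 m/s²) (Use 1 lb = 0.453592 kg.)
Convert to SI: m = 12.9999 kg, PE = 5437.0 J
h = PE/(mg) = 5437.0/(12.9999·12.3) = 34.0026 m = 3400 cm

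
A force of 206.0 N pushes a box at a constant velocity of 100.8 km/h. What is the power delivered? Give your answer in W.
Convert to SI: F = 206.0 N, v = 28.0 m/s
P = Fv = (206.0)(28.0) = 5768 W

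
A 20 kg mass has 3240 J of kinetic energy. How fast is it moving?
v = √(2·KE/m) = √(2·3240/20) = 18.0 m/s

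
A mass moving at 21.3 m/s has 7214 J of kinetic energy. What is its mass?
m = 2·KE/v² = 2·7214/(21.3)² = 31.8 kg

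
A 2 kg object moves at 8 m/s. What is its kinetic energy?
KE = ½mv² = ½(2)(8)² = 64.0 J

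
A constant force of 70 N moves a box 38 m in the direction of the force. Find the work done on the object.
W = F·d = (70)(38) = 2660 J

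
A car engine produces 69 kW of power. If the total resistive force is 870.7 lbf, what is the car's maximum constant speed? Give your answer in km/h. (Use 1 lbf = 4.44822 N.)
Convert to SI: F = 3873.07 N
P = Fv ⇒ v = P/F = 69000 W/3873.07 N = 17.8153 m/s = 64.14 km/h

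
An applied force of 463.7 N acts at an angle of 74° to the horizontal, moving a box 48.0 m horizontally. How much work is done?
W = F·d·cosθ = (463.7)(48.0)cos(74°) = 6135 J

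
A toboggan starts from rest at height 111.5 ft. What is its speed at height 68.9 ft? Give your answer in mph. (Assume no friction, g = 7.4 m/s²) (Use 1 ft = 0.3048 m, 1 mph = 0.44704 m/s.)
Convert to SI: h₁−h₂ = 12.9845 m
mgh₁ = mgh₂ + ½mv² ⇒ v = √(2g(h₁−h₂)) = √(2·7.4·12.9845) = 13.8626 m/s = 31.01 mph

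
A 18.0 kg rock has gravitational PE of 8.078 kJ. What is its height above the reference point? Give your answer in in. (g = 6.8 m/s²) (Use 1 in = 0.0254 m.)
Convert to SI: m = 18.0 kg, PE = 8078.0 J
h = PE/(mg) = 8078.0/(18.0·6.8) = 65.9967 m = 2598 in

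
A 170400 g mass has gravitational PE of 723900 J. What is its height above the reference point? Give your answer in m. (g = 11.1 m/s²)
Convert to SI: m = 170.4 kg, PE = 723900 J
h = PE/(mg) = 723900/(170.4·11.1) = 382.7 m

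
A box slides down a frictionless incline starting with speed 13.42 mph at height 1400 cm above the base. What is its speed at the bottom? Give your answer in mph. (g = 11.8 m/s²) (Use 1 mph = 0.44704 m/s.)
Convert to SI: v₀ = 5.99928 m/s, h = 14.0 m
½mv₀² + mgh = ½mv² ⇒ v = √(v₀² + 2gh) = √(5.99928² + 2·11.8·14.0) = 19.1414 m/s = 42.82 mph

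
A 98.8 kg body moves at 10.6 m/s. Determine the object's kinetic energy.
KE = ½mv² = ½(98.8)(10.6)² = 5551 J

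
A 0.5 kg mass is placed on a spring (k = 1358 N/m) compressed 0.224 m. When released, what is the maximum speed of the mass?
½kx² = ½mv² ⇒ v = x√(k/m) = (0.224)√(1358/0.5) = 11.67 m/s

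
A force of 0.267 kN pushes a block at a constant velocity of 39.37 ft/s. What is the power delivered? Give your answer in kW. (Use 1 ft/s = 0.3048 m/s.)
Convert to SI: F = 267.0 N, v = 12.0 m/s
P = Fv = (267.0)(12.0) = 3203.99 W = 3.204 kW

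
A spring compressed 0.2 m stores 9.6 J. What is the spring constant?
k = 2·PE/x² = 2·9.6/(0.2)² = 480.0 N/m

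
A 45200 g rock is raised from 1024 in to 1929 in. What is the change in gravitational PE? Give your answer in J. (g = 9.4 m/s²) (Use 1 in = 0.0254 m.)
Convert to SI: m = 45.2 kg, Δh = 22.987 m
ΔPE = mgΔh = (45.2)(9.4)(22.987) = 9767 J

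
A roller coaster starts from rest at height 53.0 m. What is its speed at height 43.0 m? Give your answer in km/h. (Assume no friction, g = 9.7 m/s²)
mgh₁ = mgh₂ + ½mv² ⇒ v = √(2g(h₁−h₂)) = √(2·9.7·10.0) = 13.9284 m/s = 50.14 km/h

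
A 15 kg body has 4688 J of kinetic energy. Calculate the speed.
v = √(2·KE/m) = √(2·4688/15) = 25.0 m/s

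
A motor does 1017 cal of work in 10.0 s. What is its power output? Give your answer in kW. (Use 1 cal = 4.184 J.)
Convert to SI: W = 4255.13 J, t = 10.0 s
P = W/t = 4255.13/10.0 = 425.513 W = 0.4255 kW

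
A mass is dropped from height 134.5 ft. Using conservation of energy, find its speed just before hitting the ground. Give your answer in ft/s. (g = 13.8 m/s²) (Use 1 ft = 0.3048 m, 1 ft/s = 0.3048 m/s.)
Convert to SI: h = 40.9956 m
mgh = ½mv² ⇒ v = √(2gh) = √(2·13.8·40.9956) = 33.6375 m/s = 110.4 ft/s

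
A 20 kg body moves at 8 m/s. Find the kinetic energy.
KE = ½mv² = ½(20)(8)² = 640.0 J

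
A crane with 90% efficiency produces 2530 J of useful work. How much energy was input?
W_in = W_out/η = 2530/0.9 = 2811 J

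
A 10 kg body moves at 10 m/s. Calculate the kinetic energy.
KE = ½mv² = ½(10)(10)² = 500.0 J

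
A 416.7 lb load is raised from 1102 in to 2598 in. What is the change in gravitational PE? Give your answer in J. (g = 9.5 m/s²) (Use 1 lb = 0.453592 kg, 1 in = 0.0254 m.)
Convert to SI: m = 189.012 kg, Δh = 37.9984 m
ΔPE = mgΔh = (189.012)(9.5)(37.9984) = 68230 J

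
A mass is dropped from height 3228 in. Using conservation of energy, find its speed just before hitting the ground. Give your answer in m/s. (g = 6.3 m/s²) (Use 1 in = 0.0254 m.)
Convert to SI: h = 81.9912 m
mgh = ½mv² ⇒ v = √(2gh) = √(2·6.3·81.9912) = 32.14 m/s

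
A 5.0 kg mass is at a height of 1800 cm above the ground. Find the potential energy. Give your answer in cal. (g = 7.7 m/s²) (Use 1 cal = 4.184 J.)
Convert to SI: m = 5.0 kg, h = 18.0 m
PE = mgh = (5.0)(7.7)(18.0) = 693.0 J = 165.6 cal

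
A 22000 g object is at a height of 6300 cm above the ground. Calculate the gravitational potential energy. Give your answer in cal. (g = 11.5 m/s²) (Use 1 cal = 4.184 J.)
Convert to SI: m = 22.0 kg, h = 63.0 m
PE = mgh = (22.0)(11.5)(63.0) = 15939.0 J = 3810 cal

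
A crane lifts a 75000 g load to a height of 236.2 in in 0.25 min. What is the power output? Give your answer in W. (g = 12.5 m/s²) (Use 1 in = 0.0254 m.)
Convert to SI: m = 75.0 kg, h = 5.99948 m, t = 15.0 s
P = mgh/t = (75.0)(12.5)(5.99948)/15.0 = 375.0 W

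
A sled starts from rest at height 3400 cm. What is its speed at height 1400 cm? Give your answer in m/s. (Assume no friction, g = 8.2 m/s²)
Convert to SI: h₁−h₂ = 20.0 m
mgh₁ = mgh₂ + ½mv² ⇒ v = √(2g(h₁−h₂)) = √(2·8.2·20.0) = 18.11 m/s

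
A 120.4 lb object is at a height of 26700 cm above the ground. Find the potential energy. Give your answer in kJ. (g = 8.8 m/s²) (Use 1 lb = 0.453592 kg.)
Convert to SI: m = 54.6125 kg, h = 267.0 m
PE = mgh = (54.6125)(8.8)(267.0) = 128317 J = 128.3 kJ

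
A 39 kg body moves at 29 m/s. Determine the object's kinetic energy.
KE = ½mv² = ½(39)(29)² = 16399.5 J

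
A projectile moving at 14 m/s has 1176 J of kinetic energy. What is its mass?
m = 2·KE/v² = 2·1176/(14)² = 12.0 kg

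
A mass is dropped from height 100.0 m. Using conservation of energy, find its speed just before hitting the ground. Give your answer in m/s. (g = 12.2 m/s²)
mgh = ½mv² ⇒ v = √(2gh) = √(2·12.2·100.0) = 49.4 m/s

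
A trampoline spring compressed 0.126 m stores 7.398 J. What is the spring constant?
k = 2·PE/x² = 2·7.398/(0.126)² = 932.0 N/m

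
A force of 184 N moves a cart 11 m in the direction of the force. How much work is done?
W = F·d = (184)(11) = 2024 J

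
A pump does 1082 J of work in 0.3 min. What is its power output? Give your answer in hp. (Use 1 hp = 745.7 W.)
Convert to SI: W = 1082.0 J, t = 18.0 s
P = W/t = 1082.0/18.0 = 60.1111 W = 0.08061 hp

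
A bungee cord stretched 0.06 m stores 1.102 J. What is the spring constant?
k = 2·PE/x² = 2·1.102/(0.06)² = 612.2 N/m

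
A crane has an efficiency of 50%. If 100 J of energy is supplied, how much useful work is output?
W_out = η·W_in = 0.5·100 = 50.0 J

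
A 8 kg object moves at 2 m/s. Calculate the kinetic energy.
KE = ½mv² = ½(8)(2)² = 16.0 J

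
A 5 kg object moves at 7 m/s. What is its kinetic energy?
KE = ½mv² = ½(5)(7)² = 122.5 J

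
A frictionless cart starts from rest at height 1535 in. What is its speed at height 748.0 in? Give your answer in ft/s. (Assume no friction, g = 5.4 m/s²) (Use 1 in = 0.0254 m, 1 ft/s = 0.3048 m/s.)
Convert to SI: h₁−h₂ = 19.9898 m
mgh₁ = mgh₂ + ½mv² ⇒ v = √(2g(h₁−h₂)) = √(2·5.4·19.9898) = 14.6932 m/s = 48.21 ft/s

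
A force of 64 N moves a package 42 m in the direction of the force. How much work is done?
W = F·d = (64)(42) = 2688 J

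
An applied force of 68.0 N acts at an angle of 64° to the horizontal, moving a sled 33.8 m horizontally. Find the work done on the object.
W = F·d·cosθ = (68.0)(33.8)cos(64°) = 1008 J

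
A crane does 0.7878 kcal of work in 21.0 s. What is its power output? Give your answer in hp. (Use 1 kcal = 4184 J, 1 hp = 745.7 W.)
Convert to SI: W = 3296.16 J, t = 21.0 s
P = W/t = 3296.16/21.0 = 156.96 W = 0.2105 hp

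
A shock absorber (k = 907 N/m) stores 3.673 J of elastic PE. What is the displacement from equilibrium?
x = √(2·PE/k) = √(2·3.673/907) = 0.09 m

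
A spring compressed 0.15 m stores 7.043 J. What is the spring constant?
k = 2·PE/x² = 2·7.043/(0.15)² = 626.0 N/m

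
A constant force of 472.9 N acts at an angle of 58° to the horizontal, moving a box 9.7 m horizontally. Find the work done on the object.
W = F·d·cosθ = (472.9)(9.7)cos(58°) = 2431 J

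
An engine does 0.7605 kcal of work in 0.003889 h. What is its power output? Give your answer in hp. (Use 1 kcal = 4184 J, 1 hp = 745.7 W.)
Convert to SI: W = 3181.93 J, t = 14.0004 s
P = W/t = 3181.93/14.0004 = 227.274 W = 0.3048 hp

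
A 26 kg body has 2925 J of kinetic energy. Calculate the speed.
v = √(2·KE/m) = √(2·2925/26) = 15.0 m/s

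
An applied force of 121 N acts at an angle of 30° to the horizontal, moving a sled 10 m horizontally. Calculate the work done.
W = F·d·cosθ = (121)(10)cos(30°) = 1048 J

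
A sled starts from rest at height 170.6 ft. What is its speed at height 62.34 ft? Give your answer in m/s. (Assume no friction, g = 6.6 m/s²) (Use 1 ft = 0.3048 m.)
Convert to SI: h₁−h₂ = 32.9976 m
mgh₁ = mgh₂ + ½mv² ⇒ v = √(2g(h₁−h₂)) = √(2·6.6·32.9976) = 20.87 m/s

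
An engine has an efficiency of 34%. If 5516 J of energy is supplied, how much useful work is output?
W_out = η·W_in = 0.34·5516 = 1875.44 J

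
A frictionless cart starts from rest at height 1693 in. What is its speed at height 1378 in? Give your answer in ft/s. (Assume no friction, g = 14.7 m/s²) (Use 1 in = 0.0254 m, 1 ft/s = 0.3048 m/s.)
Convert to SI: h₁−h₂ = 8.001 m
mgh₁ = mgh₂ + ½mv² ⇒ v = √(2g(h₁−h₂)) = √(2·14.7·8.001) = 15.3372 m/s = 50.32 ft/s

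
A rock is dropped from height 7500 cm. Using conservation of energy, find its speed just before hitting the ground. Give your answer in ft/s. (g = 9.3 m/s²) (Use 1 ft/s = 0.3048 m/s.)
Convert to SI: h = 75.0 m
mgh = ½mv² ⇒ v = √(2gh) = √(2·9.3·75.0) = 37.3497 m/s = 122.5 ft/s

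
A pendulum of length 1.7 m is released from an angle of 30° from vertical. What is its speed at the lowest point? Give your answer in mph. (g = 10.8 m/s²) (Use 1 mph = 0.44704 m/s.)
h = L(1 − cosθ) = 1.7(1 − cos30°) = 0.227757 m
v = √(2gh) = √(2·10.8·0.227757) = 2.21801 m/s = 4.962 mph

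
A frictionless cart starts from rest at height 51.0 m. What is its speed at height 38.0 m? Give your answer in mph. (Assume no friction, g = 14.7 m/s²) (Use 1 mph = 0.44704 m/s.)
mgh₁ = mgh₂ + ½mv² ⇒ v = √(2g(h₁−h₂)) = √(2·14.7·13.0) = 19.5499 m/s = 43.73 mph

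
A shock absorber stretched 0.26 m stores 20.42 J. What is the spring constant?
k = 2·PE/x² = 2·20.42/(0.26)² = 604.1 N/m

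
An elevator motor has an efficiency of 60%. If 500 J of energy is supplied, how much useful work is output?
W_out = η·W_in = 0.6·500 = 300.0 J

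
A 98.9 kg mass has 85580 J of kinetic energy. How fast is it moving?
v = √(2·KE/m) = √(2·85580/98.9) = 41.6 m/s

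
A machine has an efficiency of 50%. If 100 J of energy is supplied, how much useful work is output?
W_out = η·W_in = 0.5·100 = 50.0 J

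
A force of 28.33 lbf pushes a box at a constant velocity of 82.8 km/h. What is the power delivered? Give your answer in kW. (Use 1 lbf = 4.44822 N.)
Convert to SI: F = 126.018 N, v = 23.0 m/s
P = Fv = (126.018)(23.0) = 2898.42 W = 2.898 kW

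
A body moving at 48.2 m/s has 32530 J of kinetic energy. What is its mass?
m = 2·KE/v² = 2·32530/(48.2)² = 28.0 kg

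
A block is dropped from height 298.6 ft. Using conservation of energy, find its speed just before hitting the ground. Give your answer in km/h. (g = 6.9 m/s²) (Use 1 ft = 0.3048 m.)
Convert to SI: h = 91.0133 m
mgh = ½mv² ⇒ v = √(2gh) = √(2·6.9·91.0133) = 35.4399 m/s = 127.6 km/h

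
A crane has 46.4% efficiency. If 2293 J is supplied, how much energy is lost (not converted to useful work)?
W_lost = W_in(1 − η) = 2293·(1 − 0.464) = 1229 J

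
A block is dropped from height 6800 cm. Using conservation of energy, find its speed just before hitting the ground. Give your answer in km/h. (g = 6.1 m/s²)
Convert to SI: h = 68.0 m
mgh = ½mv² ⇒ v = √(2gh) = √(2·6.1·68.0) = 28.8028 m/s = 103.7 km/h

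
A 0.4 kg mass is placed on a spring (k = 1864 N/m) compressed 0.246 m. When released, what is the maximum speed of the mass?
½kx² = ½mv² ⇒ v = x√(k/m) = (0.246)√(1864/0.4) = 16.79 m/s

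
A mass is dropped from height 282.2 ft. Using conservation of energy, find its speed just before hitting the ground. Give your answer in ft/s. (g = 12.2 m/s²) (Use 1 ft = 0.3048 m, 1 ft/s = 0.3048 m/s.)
Convert to SI: h = 86.0146 m
mgh = ½mv² ⇒ v = √(2gh) = √(2·12.2·86.0146) = 45.8122 m/s = 150.3 ft/s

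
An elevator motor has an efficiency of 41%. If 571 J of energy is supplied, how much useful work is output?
W_out = η·W_in = 0.41·571 = 234.11 J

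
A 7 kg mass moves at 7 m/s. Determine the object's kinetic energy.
KE = ½mv² = ½(7)(7)² = 171.5 J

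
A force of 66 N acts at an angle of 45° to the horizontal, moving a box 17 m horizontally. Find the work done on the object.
W = F·d·cosθ = (66)(17)cos(45°) = 793.4 J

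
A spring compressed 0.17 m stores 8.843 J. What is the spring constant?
k = 2·PE/x² = 2·8.843/(0.17)² = 612.0 N/m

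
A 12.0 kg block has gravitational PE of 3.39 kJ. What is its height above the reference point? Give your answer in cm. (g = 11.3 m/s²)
Convert to SI: m = 12.0 kg, PE = 3390.0 J
h = PE/(mg) = 3390.0/(12.0·11.3) = 25.0 m = 2500 cm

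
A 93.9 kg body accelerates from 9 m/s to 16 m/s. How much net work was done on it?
W = ΔKE = ½m(v₂² − v₁²) = ½(93.9)(16² − 9²) = 8216.25 J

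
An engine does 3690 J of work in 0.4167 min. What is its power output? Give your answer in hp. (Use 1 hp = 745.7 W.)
Convert to SI: W = 3690.0 J, t = 25.002 s
P = W/t = 3690.0/25.002 = 147.588 W = 0.1979 hp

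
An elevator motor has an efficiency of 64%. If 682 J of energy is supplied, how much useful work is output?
W_out = η·W_in = 0.64·682 = 436.48 J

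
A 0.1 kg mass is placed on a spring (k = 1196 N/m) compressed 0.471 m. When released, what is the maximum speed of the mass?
½kx² = ½mv² ⇒ v = x√(k/m) = (0.471)√(1196/0.1) = 51.51 m/s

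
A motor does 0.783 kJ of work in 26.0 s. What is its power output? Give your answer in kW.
Convert to SI: W = 783.0 J, t = 26.0 s
P = W/t = 783.0/26.0 = 30.1154 W = 0.03012 kW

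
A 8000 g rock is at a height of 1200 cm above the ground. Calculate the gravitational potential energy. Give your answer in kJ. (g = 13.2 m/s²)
Convert to SI: m = 8.0 kg, h = 12.0 m
PE = mgh = (8.0)(13.2)(12.0) = 1267.2 J = 1.267 kJ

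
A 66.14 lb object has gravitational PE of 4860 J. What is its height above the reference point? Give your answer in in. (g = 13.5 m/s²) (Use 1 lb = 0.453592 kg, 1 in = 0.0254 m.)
Convert to SI: m = 30.0006 kg, PE = 4860.0 J
h = PE/(mg) = 4860.0/(30.0006·13.5) = 11.9998 m = 472.4 in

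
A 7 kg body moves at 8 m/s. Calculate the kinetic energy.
KE = ½mv² = ½(7)(8)² = 224.0 J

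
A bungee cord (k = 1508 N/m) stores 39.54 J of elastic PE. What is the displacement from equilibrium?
x = √(2·PE/k) = √(2·39.54/1508) = 0.229 m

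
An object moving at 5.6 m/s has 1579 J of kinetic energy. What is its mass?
m = 2·KE/v² = 2·1579/(5.6)² = 100.7 kg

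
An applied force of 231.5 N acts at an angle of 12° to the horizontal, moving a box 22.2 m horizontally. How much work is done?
W = F·d·cosθ = (231.5)(22.2)cos(12°) = 5027 J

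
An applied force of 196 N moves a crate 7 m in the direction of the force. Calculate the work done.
W = F·d = (196)(7) = 1372 J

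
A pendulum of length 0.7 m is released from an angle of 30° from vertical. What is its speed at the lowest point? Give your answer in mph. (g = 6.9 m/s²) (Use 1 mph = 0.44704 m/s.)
h = L(1 − cosθ) = 0.7(1 − cos30°) = 0.0937822 m
v = √(2gh) = √(2·6.9·0.0937822) = 1.13763 m/s = 2.545 mph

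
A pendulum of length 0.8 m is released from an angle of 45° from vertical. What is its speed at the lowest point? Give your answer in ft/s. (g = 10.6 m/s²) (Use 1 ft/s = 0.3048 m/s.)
h = L(1 − cosθ) = 0.8(1 − cos45°) = 0.234315 m
v = √(2gh) = √(2·10.6·0.234315) = 2.22878 m/s = 7.312 ft/s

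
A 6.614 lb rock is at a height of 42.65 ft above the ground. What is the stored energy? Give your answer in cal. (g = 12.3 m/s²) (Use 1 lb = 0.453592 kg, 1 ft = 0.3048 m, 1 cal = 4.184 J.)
Convert to SI: m = 3.00006 kg, h = 12.9997 m
PE = mgh = (3.00006)(12.3)(12.9997) = 479.699 J = 114.7 cal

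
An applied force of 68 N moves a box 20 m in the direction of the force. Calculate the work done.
W = F·d = (68)(20) = 1360 J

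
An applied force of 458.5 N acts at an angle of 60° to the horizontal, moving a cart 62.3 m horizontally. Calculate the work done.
W = F·d·cosθ = (458.5)(62.3)cos(60°) = 14280 J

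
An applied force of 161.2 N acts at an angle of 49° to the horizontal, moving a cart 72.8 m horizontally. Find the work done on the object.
W = F·d·cosθ = (161.2)(72.8)cos(49°) = 7699 J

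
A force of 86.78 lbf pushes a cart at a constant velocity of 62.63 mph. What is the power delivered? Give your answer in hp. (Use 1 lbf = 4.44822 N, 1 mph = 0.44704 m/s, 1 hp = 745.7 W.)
Convert to SI: F = 386.017 N, v = 27.9981 m/s
P = Fv = (386.017)(27.9981) = 10807.7 W = 14.49 hp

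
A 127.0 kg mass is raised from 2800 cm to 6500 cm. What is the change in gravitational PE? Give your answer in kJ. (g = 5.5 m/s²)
Convert to SI: m = 127.0 kg, Δh = 37.0 m
ΔPE = mgΔh = (127.0)(5.5)(37.0) = 25844.5 J = 25.84 kJ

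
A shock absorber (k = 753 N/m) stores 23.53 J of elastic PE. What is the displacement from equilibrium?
x = √(2·PE/k) = √(2·23.53/753) = 0.25 m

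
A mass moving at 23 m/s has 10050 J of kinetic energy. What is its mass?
m = 2·KE/v² = 2·10050/(23)² = 38.0 kg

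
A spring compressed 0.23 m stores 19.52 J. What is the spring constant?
k = 2·PE/x² = 2·19.52/(0.23)² = 738.0 N/m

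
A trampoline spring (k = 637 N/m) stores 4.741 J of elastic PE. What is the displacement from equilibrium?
x = √(2·PE/k) = √(2·4.741/637) = 0.122 m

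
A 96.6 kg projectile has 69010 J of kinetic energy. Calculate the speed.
v = √(2·KE/m) = √(2·69010/96.6) = 37.8 m/s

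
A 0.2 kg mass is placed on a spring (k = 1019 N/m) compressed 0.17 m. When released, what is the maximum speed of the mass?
½kx² = ½mv² ⇒ v = x√(k/m) = (0.17)√(1019/0.2) = 12.13 m/s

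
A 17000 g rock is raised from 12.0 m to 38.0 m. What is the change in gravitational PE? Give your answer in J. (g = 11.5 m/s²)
Convert to SI: m = 17.0 kg, Δh = 26.0 m
ΔPE = mgΔh = (17.0)(11.5)(26.0) = 5083 J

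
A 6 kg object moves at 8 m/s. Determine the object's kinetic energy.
KE = ½mv² = ½(6)(8)² = 192.0 J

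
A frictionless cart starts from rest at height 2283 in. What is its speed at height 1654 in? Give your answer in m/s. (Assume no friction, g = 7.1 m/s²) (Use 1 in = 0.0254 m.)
Convert to SI: h₁−h₂ = 15.9766 m
mgh₁ = mgh₂ + ½mv² ⇒ v = √(2g(h₁−h₂)) = √(2·7.1·15.9766) = 15.06 m/s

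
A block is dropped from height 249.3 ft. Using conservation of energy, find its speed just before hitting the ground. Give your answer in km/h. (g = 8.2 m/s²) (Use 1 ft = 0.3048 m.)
Convert to SI: h = 75.9866 m
mgh = ½mv² ⇒ v = √(2gh) = √(2·8.2·75.9866) = 35.3013 m/s = 127.1 km/h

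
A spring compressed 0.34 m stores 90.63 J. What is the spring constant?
k = 2·PE/x² = 2·90.63/(0.34)² = 1568 N/m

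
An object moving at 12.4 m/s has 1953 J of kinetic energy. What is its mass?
m = 2·KE/v² = 2·1953/(12.4)² = 25.4 kg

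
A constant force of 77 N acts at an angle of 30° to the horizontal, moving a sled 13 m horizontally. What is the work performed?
W = F·d·cosθ = (77)(13)cos(30°) = 866.9 J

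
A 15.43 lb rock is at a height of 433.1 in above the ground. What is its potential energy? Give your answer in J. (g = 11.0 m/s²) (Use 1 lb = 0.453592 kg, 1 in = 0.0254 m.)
Convert to SI: m = 6.99892 kg, h = 11.0007 m
PE = mgh = (6.99892)(11.0)(11.0007) = 846.9 J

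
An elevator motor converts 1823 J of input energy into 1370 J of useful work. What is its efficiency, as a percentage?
η = W_out/W_in = 1370/1823 = 75.15%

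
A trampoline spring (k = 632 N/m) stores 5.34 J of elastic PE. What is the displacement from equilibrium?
x = √(2·PE/k) = √(2·5.34/632) = 0.13 m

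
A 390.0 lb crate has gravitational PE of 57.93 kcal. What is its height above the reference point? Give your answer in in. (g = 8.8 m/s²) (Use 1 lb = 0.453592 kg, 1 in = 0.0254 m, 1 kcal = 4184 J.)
Convert to SI: m = 176.901 kg, PE = 242379 J
h = PE/(mg) = 242379/(176.901·8.8) = 155.698 m = 6130 in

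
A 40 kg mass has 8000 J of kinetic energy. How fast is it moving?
v = √(2·KE/m) = √(2·8000/40) = 20.0 m/s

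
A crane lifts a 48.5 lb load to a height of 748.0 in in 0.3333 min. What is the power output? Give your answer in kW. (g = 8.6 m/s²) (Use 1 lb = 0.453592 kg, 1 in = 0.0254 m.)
Convert to SI: m = 21.9992 kg, h = 18.9992 m, t = 19.998 s
P = mgh/t = (21.9992)(8.6)(18.9992)/19.998 = 179.744 W = 0.1797 kW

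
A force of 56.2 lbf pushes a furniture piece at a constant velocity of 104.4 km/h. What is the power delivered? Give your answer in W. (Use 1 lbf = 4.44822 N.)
Convert to SI: F = 249.99 N, v = 29.0 m/s
P = Fv = (249.99)(29.0) = 7250 W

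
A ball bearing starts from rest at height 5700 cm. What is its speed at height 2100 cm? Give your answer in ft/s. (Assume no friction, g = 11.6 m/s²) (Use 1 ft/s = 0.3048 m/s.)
Convert to SI: h₁−h₂ = 36.0 m
mgh₁ = mgh₂ + ½mv² ⇒ v = √(2g(h₁−h₂)) = √(2·11.6·36.0) = 28.8998 m/s = 94.82 ft/s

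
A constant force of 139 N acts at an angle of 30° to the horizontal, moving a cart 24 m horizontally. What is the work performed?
W = F·d·cosθ = (139)(24)cos(30°) = 2889 J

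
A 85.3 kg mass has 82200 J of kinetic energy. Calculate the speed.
v = √(2·KE/m) = √(2·82200/85.3) = 43.9 m/s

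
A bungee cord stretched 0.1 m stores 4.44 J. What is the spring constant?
k = 2·PE/x² = 2·4.44/(0.1)² = 888.0 N/m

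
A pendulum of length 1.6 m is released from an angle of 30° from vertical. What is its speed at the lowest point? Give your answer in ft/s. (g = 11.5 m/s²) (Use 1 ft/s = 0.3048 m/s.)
h = L(1 − cosθ) = 1.6(1 − cos30°) = 0.214359 m
v = √(2gh) = √(2·11.5·0.214359) = 2.22042 m/s = 7.285 ft/s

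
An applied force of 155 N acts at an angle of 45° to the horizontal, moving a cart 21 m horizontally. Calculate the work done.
W = F·d·cosθ = (155)(21)cos(45°) = 2302 J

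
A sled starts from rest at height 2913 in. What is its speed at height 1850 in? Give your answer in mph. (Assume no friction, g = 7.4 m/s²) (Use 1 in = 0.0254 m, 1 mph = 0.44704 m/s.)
Convert to SI: h₁−h₂ = 27.0002 m
mgh₁ = mgh₂ + ½mv² ⇒ v = √(2g(h₁−h₂)) = √(2·7.4·27.0002) = 19.9901 m/s = 44.72 mph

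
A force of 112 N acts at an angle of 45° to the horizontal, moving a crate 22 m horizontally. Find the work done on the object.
W = F·d·cosθ = (112)(22)cos(45°) = 1742 J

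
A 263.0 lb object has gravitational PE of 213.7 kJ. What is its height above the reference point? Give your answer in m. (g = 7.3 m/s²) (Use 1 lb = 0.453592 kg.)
Convert to SI: m = 119.295 kg, PE = 213700 J
h = PE/(mg) = 213700/(119.295·7.3) = 245.4 m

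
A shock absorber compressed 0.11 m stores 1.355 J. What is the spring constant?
k = 2·PE/x² = 2·1.355/(0.11)² = 224.0 N/m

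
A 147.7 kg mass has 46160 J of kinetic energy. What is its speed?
v = √(2·KE/m) = √(2·46160/147.7) = 25.0 m/s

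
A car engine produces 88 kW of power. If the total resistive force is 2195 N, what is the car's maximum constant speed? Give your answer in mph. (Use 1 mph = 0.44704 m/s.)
P = Fv ⇒ v = P/F = 88000 W/2195.0 N = 40.0911 m/s = 89.68 mph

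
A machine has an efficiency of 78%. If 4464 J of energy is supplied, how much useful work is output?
W_out = η·W_in = 0.78·4464 = 3481.92 J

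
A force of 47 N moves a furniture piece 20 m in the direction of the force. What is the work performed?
W = F·d = (47)(20) = 940.0 J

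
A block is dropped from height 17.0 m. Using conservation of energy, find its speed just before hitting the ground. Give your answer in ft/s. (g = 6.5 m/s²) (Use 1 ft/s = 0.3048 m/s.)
mgh = ½mv² ⇒ v = √(2gh) = √(2·6.5·17.0) = 14.8661 m/s = 48.77 ft/s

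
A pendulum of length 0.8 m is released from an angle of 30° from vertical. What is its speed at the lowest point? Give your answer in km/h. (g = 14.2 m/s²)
h = L(1 − cosθ) = 0.8(1 − cos30°) = 0.10718 m
v = √(2gh) = √(2·14.2·0.10718) = 1.74468 m/s = 6.281 km/h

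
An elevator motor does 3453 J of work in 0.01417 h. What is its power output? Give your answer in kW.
Convert to SI: W = 3453.0 J, t = 51.012 s
P = W/t = 3453.0/51.012 = 67.69 W = 0.06769 kW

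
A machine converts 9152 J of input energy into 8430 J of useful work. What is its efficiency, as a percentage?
η = W_out/W_in = 8430/9152 = 92.11%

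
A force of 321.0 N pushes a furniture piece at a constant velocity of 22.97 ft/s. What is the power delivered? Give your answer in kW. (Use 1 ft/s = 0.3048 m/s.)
Convert to SI: F = 321.0 N, v = 7.00126 m/s
P = Fv = (321.0)(7.00126) = 2247.4 W = 2.247 kW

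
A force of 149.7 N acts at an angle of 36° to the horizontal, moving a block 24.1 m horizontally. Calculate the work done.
W = F·d·cosθ = (149.7)(24.1)cos(36°) = 2919 J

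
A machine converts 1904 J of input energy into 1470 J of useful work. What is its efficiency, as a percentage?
η = W_out/W_in = 1470/1904 = 77.21%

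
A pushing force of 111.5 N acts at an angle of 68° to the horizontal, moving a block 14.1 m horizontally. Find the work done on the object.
W = F·d·cosθ = (111.5)(14.1)cos(68°) = 588.9 J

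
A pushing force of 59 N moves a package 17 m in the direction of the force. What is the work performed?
W = F·d = (59)(17) = 1003 J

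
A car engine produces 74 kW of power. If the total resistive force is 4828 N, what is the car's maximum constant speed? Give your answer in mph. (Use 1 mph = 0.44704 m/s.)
P = Fv ⇒ v = P/F = 74000 W/4828.0 N = 15.3273 m/s = 34.29 mph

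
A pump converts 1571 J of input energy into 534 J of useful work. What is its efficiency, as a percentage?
η = W_out/W_in = 534/1571 = 33.99%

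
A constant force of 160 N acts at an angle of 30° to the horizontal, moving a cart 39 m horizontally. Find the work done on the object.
W = F·d·cosθ = (160)(39)cos(30°) = 5404 J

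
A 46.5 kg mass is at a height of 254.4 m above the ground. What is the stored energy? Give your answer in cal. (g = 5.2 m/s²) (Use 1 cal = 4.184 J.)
PE = mgh = (46.5)(5.2)(254.4) = 61513.9 J = 14700 cal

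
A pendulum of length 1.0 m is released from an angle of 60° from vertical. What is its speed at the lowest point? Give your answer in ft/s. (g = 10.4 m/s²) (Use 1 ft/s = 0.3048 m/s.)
h = L(1 − cosθ) = 1.0(1 − cos60°) = 0.5 m
v = √(2gh) = √(2·10.4·0.5) = 3.2249 m/s = 10.58 ft/s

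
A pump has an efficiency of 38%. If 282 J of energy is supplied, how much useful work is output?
W_out = η·W_in = 0.38·282 = 107.16 J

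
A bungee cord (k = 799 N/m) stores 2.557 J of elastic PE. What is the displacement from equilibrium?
x = √(2·PE/k) = √(2·2.557/799) = 0.08 m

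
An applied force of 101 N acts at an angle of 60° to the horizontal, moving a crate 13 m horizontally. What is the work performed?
W = F·d·cosθ = (101)(13)cos(60°) = 656.5 J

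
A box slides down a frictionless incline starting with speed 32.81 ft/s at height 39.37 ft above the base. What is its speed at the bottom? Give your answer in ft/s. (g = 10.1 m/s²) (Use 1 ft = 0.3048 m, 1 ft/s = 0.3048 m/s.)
Convert to SI: v₀ = 10.0005 m/s, h = 12.0 m
½mv₀² + mgh = ½mv² ⇒ v = √(v₀² + 2gh) = √(10.0005² + 2·10.1·12.0) = 18.5043 m/s = 60.71 ft/s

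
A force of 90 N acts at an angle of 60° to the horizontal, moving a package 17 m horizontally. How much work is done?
W = F·d·cosθ = (90)(17)cos(60°) = 765.0 J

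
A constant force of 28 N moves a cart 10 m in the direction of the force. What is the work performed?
W = F·d = (28)(10) = 280.0 J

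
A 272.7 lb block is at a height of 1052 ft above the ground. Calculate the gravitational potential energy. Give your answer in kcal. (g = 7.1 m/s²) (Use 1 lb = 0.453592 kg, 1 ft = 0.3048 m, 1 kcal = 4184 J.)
Convert to SI: m = 123.695 kg, h = 320.65 m
PE = mgh = (123.695)(7.1)(320.65) = 281604.5 J = 67.31 kcal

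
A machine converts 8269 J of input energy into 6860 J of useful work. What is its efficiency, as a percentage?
η = W_out/W_in = 6860/8269 = 82.96%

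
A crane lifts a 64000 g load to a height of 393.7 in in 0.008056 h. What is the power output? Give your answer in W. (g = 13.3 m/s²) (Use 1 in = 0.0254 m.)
Convert to SI: m = 64.0 kg, h = 9.99998 m, t = 29.0016 s
P = mgh/t = (64.0)(13.3)(9.99998)/29.0016 = 293.5 W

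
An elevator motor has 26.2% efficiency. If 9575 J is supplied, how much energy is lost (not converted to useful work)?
W_lost = W_in(1 − η) = 9575·(1 − 0.262) = 7066 J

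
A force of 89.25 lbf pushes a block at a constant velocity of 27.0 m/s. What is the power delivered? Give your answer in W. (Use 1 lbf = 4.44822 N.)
Convert to SI: F = 397.004 N, v = 27.0 m/s
P = Fv = (397.004)(27.0) = 10720 W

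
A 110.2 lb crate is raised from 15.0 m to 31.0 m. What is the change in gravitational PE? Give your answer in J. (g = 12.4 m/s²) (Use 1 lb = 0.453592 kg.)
Convert to SI: m = 49.9858 kg, Δh = 16.0 m
ΔPE = mgΔh = (49.9858)(12.4)(16.0) = 9917 J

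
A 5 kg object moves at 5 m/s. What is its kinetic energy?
KE = ½mv² = ½(5)(5)² = 62.5 J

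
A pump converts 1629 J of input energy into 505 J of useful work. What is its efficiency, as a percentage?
η = W_out/W_in = 505/1629 = 31.0%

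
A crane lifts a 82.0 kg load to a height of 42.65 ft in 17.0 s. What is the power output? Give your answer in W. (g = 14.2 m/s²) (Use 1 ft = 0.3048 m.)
Convert to SI: m = 82.0 kg, h = 12.9997 m, t = 17.0 s
P = mgh/t = (82.0)(14.2)(12.9997)/17.0 = 890.4 W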